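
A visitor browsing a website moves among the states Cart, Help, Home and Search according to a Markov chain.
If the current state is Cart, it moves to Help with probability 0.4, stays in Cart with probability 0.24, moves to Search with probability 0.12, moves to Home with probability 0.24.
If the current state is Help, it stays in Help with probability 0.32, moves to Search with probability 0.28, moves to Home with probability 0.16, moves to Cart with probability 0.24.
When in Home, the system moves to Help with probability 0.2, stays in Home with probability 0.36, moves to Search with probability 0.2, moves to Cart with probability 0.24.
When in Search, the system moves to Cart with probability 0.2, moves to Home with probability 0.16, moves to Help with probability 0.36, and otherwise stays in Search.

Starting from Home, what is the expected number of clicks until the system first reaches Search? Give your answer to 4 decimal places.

Let t(s) be the expected number of clicks to first reach Search from state s, with t(Search) = 0. Conditioning on the first click:
t(Cart) = 1 + 0.24·t(Cart) + 0.4·t(Help) + 0.24·t(Home)
t(Help) = 1 + 0.24·t(Cart) + 0.32·t(Help) + 0.16·t(Home)
t(Home) = 1 + 0.24·t(Cart) + 0.2·t(Help) + 0.36·t(Home)
Solving: t(Cart) = 5.2217, t(Help) = 4.4707, t(Home) = 4.9177.
Expected clicks from Home to Search: 4.9177.

4.9177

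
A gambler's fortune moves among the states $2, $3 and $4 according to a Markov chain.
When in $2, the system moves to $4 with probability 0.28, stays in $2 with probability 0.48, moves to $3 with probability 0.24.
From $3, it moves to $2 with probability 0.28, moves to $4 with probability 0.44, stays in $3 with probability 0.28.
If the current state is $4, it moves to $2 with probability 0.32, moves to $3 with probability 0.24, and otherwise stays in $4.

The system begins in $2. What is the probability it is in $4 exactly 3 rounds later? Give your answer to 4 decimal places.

0.3780

Propagate the distribution vector 3 rounds from $2.
After 0 rounds: (1.0000, 0.0000, 0.0000)
After 1 round: (0.4800, 0.2400, 0.2800)
After 2 rounds: (0.3872, 0.2496, 0.3632)
After 3 rounds: (0.3720, 0.2500, 0.3780)
P(in $4 after 3 rounds) = 0.3780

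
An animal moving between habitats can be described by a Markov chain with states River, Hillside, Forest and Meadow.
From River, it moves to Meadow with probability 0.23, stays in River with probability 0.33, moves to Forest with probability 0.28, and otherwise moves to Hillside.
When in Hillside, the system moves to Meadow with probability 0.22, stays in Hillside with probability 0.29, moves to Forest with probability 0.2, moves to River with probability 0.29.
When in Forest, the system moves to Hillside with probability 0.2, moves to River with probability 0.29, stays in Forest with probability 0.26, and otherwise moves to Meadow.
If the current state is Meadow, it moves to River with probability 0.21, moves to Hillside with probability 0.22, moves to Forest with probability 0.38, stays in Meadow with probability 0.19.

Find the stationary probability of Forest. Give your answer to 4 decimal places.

Let the stationary distribution be π with π = πP and π_1 + π_2 + π_3 + π_4 = 1.
π_1 = 0.33·π_1 + 0.29·π_2 + 0.29·π_3 + 0.21·π_4
π_2 = 0.16·π_1 + 0.29·π_2 + 0.2·π_3 + 0.22·π_4
π_3 = 0.28·π_1 + 0.2·π_2 + 0.26·π_3 + 0.38·π_4
Solving with the normalization constraint gives π = (0.2834, 0.2123, 0.2799, 0.2245).
So the stationary probability of Forest is 0.2799.

0.2799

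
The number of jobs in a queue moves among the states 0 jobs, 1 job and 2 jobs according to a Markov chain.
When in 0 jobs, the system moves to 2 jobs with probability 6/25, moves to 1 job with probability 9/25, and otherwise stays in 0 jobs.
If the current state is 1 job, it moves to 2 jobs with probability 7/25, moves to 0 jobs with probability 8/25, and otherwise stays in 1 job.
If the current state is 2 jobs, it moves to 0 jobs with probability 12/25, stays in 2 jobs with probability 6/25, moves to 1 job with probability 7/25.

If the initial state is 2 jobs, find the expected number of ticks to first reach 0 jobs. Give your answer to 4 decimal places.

Let t(s) be the expected number of ticks to first reach 0 jobs from state s, with t(0 jobs) = 0. Conditioning on the first tick:
t(1 job) = 1 + 0.4·t(1 job) + 0.28·t(2 jobs)
t(2 jobs) = 1 + 0.28·t(1 job) + 0.24·t(2 jobs)
Solving: t(1 job) = 2.7542, t(2 jobs) = 2.3305.
Expected ticks from 2 jobs to 0 jobs: 2.3305.

2.3305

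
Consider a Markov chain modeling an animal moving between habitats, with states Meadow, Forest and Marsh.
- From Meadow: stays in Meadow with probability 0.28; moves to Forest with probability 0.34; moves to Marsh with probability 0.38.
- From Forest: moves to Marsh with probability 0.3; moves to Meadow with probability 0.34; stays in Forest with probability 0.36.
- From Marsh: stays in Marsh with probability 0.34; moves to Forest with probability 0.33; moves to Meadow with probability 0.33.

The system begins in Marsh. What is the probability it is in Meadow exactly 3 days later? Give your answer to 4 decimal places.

Propagate the distribution vector 3 days from Marsh.
After 0 days: (0.0000, 0.0000, 1.0000)
After 1 day: (0.3300, 0.3300, 0.3400)
After 2 days: (0.3168, 0.3432, 0.3400)
After 3 days: (0.3176, 0.3435, 0.3389)
P(in Meadow after 3 days) = 0.3176

0.3176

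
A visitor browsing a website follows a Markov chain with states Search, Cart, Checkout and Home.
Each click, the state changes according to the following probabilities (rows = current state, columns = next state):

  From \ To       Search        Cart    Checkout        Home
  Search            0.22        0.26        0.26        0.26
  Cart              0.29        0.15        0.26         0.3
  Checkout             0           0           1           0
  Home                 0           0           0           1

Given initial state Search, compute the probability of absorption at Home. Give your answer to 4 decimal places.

Let h(s) be the probability of absorption at Home starting from transient state s. Then h(Home) = 1 and h(Checkout) = 0. By first-step analysis:
h(Search) = 0.22·h(Search) + 0.26·h(Cart) + 0.26·0 + 0.26·1
h(Cart) = 0.29·h(Search) + 0.15·h(Cart) + 0.26·0 + 0.3·1
Solving: h(Search) = 0.5088, h(Cart) = 0.5265.
Starting from Search, the probability is 0.5088.

0.5088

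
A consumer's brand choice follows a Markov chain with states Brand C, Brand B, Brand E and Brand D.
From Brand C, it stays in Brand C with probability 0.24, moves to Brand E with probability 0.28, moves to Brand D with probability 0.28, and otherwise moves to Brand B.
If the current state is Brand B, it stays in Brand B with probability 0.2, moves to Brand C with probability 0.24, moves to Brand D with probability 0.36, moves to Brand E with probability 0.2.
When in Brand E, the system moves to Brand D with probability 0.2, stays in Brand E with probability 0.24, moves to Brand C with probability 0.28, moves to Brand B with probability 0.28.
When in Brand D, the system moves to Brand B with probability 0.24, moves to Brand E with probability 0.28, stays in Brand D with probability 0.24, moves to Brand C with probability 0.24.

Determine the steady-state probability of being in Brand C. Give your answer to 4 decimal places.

0.2501

Let the stationary distribution be π with π = πP and π_1 + π_2 + π_3 + π_4 = 1.
π_1 = 0.24·π_1 + 0.24·π_2 + 0.28·π_3 + 0.24·π_4
π_2 = 0.2·π_1 + 0.2·π_2 + 0.28·π_3 + 0.24·π_4
π_3 = 0.28·π_1 + 0.2·π_2 + 0.24·π_3 + 0.28·π_4
Solving with the normalization constraint gives π = (0.2501, 0.2308, 0.2515, 0.2676).
So the stationary probability of Brand C is 0.2501.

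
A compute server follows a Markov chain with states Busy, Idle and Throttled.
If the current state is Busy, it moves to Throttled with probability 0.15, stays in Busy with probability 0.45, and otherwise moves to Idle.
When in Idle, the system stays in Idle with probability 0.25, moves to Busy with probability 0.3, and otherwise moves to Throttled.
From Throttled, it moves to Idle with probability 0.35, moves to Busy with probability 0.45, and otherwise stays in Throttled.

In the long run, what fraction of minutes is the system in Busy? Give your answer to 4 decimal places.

0.3995

Let the stationary distribution be π with π = πP and π_1 + π_2 + π_3 = 1.
π_1 = 0.45·π_1 + 0.3·π_2 + 0.45·π_3
π_2 = 0.4·π_1 + 0.25·π_2 + 0.35·π_3
Solving with the normalization constraint gives π = (0.3995, 0.3363, 0.2641).
So the stationary probability of Busy is 0.3995.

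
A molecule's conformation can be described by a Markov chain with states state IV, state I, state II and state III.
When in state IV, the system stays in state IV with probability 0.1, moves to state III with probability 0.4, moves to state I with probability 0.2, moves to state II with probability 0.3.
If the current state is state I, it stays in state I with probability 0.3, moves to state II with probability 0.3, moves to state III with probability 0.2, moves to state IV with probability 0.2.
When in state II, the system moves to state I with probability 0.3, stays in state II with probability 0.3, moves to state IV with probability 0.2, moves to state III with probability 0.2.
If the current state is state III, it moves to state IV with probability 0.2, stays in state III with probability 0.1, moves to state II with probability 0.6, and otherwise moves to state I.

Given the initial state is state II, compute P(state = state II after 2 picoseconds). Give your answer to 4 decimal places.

Propagate the distribution vector 2 picoseconds from state II.
After 0 picoseconds: (0.0000, 0.0000, 1.0000, 0.0000)
After 1 picosecond: (0.2000, 0.3000, 0.3000, 0.2000)
After 2 picoseconds: (0.1800, 0.2400, 0.3600, 0.2200)
P(in state II after 2 picoseconds) = 0.3600

0.3600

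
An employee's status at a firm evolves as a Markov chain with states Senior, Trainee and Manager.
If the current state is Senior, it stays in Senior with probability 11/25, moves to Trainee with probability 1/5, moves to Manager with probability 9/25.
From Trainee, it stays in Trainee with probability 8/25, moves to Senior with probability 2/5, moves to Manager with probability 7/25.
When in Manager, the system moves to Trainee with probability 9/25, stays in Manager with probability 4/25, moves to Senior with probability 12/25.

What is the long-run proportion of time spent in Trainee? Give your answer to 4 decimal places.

Let the stationary distribution be π with π = πP and π_1 + π_2 + π_3 = 1.
π_1 = 0.44·π_1 + 0.4·π_2 + 0.48·π_3
π_2 = 0.2·π_1 + 0.32·π_2 + 0.36·π_3
Solving with the normalization constraint gives π = (0.4401, 0.2784, 0.2814).
So the stationary probability of Trainee is 0.2784.

0.2784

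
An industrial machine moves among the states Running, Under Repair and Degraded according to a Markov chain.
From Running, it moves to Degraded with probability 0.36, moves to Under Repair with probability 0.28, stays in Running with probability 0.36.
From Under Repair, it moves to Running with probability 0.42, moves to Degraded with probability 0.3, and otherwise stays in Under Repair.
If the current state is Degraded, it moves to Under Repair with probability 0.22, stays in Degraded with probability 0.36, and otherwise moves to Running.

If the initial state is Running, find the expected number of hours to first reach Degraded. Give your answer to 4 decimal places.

Let t(s) be the expected number of hours to first reach Degraded from state s, with t(Degraded) = 0. Conditioning on the first hour:
t(Running) = 1 + 0.36·t(Running) + 0.28·t(Under Repair)
t(Under Repair) = 1 + 0.42·t(Running) + 0.28·t(Under Repair)
Solving: t(Running) = 2.9138, t(Under Repair) = 3.0886.
Expected hours from Running to Degraded: 2.9138.

2.9138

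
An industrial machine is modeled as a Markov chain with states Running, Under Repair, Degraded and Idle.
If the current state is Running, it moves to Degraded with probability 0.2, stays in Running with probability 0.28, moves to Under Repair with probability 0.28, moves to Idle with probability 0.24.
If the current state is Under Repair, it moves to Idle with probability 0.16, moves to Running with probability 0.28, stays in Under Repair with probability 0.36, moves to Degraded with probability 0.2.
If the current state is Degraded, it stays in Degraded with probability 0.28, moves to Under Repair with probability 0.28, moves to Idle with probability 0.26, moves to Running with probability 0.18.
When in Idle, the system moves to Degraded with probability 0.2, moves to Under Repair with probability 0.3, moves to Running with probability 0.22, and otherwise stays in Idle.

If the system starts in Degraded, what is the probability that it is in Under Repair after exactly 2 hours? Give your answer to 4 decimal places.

0.3076

Propagate the distribution vector 2 hours from Degraded.
After 0 hours: (0.0000, 0.0000, 1.0000, 0.0000)
After 1 hour: (0.1800, 0.2800, 0.2800, 0.2600)
After 2 hours: (0.2364, 0.3076, 0.2224, 0.2336)
P(in Under Repair after 2 hours) = 0.3076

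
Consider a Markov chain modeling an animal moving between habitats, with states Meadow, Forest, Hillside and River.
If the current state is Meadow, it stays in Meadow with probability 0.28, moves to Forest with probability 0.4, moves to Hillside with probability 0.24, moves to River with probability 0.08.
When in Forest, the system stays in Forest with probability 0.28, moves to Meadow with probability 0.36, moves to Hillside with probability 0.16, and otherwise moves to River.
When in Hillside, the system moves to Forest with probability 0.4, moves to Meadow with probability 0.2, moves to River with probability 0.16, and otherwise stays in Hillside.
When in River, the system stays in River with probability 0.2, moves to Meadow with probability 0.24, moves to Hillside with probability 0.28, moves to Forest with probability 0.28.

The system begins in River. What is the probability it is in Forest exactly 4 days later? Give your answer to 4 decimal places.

Propagate the distribution vector 4 days from River.
After 0 days: (0.0000, 0.0000, 0.0000, 1.0000)
After 1 day: (0.2400, 0.2800, 0.2800, 0.2000)
After 2 days: (0.2720, 0.3424, 0.2256, 0.1600)
After 3 days: (0.2829, 0.3397, 0.2190, 0.1583)
After 4 days: (0.2833, 0.3402, 0.2192, 0.1573)
P(in Forest after 4 days) = 0.3402

0.3402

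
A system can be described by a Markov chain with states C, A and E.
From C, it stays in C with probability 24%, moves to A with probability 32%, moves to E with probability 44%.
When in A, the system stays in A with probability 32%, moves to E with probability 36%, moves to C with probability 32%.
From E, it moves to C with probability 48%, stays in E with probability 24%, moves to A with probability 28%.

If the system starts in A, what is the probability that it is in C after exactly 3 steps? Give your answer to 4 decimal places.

Propagate the distribution vector 3 steps from A.
After 0 steps: (0.0000, 1.0000, 0.0000)
After 1 step: (0.3200, 0.3200, 0.3600)
After 2 steps: (0.3520, 0.3056, 0.3424)
After 3 steps: (0.3466, 0.3063, 0.3471)
P(in C after 3 steps) = 0.3466

0.3466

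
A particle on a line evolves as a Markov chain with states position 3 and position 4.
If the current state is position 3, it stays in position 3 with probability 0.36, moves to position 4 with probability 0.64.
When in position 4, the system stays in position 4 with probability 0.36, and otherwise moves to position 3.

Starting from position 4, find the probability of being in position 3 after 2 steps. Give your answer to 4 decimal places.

0.4608

Sum over the intermediate state after 1 step:
P = P(position 4→position 3)·P(position 3→position 3) + P(position 4→position 4)·P(position 4→position 3)
  = 0.64×0.36 + 0.36×0.64
  = 0.2304 + 0.2304 = 0.4608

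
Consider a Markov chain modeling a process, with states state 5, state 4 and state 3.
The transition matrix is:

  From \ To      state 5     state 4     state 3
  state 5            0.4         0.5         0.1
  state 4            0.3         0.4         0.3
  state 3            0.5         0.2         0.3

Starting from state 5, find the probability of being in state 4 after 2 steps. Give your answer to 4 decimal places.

Sum over the intermediate state after 1 step:
P = P(state 5→state 5)·P(state 5→state 4) + P(state 5→state 4)·P(state 4→state 4) + P(state 5→state 3)·P(state 3→state 4)
  = 0.4×0.5 + 0.5×0.4 + 0.1×0.2
  = 0.2000 + 0.2000 + 0.0200 = 0.4200

0.4200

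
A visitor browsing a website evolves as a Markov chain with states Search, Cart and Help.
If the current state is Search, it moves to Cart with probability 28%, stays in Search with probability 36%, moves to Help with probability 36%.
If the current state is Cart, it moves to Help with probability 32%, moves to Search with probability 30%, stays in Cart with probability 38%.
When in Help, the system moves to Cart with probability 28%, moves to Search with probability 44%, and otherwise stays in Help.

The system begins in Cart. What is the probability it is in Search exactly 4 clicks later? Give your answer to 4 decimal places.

Propagate the distribution vector 4 clicks from Cart.
After 0 clicks: (0.0000, 1.0000, 0.0000)
After 1 click: (0.3000, 0.3800, 0.3200)
After 2 clicks: (0.3628, 0.3180, 0.3192)
After 3 clicks: (0.3665, 0.3118, 0.3217)
After 4 clicks: (0.3670, 0.3112, 0.3218)
P(in Search after 4 clicks) = 0.3670

0.3670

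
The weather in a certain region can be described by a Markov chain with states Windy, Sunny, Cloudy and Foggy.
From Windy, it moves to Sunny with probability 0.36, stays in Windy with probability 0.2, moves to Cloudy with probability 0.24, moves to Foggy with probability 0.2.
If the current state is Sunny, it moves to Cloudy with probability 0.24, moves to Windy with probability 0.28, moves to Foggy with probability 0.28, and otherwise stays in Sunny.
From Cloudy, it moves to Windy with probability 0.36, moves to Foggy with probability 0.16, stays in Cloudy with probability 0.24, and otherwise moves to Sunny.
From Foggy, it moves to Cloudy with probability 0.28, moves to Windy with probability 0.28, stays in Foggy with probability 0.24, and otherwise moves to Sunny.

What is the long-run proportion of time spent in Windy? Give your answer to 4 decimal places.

Let the stationary distribution be π with π = πP and π_1 + π_2 + π_3 + π_4 = 1.
π_1 = 0.2·π_1 + 0.28·π_2 + 0.36·π_3 + 0.28·π_4
π_2 = 0.36·π_1 + 0.2·π_2 + 0.24·π_3 + 0.2·π_4
π_3 = 0.24·π_1 + 0.24·π_2 + 0.24·π_3 + 0.28·π_4
Solving with the normalization constraint gives π = (0.2777, 0.2544, 0.2488, 0.2192).
So the stationary probability of Windy is 0.2777.

0.2777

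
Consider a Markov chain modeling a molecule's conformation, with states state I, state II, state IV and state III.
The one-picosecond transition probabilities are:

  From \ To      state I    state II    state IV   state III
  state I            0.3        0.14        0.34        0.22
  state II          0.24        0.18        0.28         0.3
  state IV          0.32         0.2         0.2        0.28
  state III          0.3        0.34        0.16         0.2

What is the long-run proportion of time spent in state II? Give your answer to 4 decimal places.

0.2128

Let the stationary distribution be π with π = πP and π_1 + π_2 + π_3 + π_4 = 1.
π_1 = 0.3·π_1 + 0.24·π_2 + 0.32·π_3 + 0.3·π_4
π_2 = 0.14·π_1 + 0.18·π_2 + 0.2·π_3 + 0.34·π_4
π_3 = 0.34·π_1 + 0.28·π_2 + 0.2·π_3 + 0.16·π_4
Solving with the normalization constraint gives π = (0.2922, 0.2128, 0.2481, 0.2470).
So the stationary probability of state II is 0.2128.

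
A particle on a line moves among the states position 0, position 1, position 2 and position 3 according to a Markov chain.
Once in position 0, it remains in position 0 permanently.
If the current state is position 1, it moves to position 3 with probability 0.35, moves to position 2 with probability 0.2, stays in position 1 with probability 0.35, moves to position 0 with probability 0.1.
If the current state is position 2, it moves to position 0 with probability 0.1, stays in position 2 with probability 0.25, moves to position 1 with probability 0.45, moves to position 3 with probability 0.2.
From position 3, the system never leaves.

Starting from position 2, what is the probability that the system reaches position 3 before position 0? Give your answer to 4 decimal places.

Let h(s) be the probability of absorption at position 3 starting from transient state s. Then h(position 3) = 1 and h(position 0) = 0. By first-step analysis:
h(position 1) = 0.1·0 + 0.35·h(position 1) + 0.2·h(position 2) + 0.35·1
h(position 2) = 0.1·0 + 0.45·h(position 1) + 0.25·h(position 2) + 0.2·1
Solving: h(position 1) = 0.7610, h(position 2) = 0.7233.
Starting from position 2, the probability is 0.7233.

0.7233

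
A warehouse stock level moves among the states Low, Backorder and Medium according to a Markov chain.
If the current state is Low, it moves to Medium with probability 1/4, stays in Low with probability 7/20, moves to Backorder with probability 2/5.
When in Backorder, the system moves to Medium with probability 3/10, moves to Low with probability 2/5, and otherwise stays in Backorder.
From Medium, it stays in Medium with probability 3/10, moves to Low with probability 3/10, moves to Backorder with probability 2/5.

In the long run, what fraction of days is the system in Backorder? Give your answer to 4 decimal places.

0.3636

Let the stationary distribution be π with π = πP and π_1 + π_2 + π_3 = 1.
π_1 = 0.35·π_1 + 0.4·π_2 + 0.3·π_3
π_2 = 0.4·π_1 + 0.3·π_2 + 0.4·π_3
Solving with the normalization constraint gives π = (0.3541, 0.3636, 0.2823).
So the stationary probability of Backorder is 0.3636.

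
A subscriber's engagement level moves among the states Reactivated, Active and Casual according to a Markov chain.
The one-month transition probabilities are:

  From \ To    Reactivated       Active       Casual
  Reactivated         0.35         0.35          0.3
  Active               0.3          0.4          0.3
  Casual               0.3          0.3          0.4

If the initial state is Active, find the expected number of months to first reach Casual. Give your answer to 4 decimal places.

Let t(s) be the expected number of months to first reach Casual from state s, with t(Casual) = 0. Conditioning on the first month:
t(Reactivated) = 1 + 0.35·t(Reactivated) + 0.35·t(Active)
t(Active) = 1 + 0.3·t(Reactivated) + 0.4·t(Active)
Solving: t(Reactivated) = 3.3333, t(Active) = 3.3333.
Expected months from Active to Casual: 3.3333.

3.3333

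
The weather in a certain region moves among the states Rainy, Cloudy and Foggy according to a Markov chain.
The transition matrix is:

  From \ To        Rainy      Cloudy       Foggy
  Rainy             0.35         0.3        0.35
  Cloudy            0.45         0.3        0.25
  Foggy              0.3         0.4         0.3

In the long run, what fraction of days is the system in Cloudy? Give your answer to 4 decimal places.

Let the stationary distribution be π with π = πP and π_1 + π_2 + π_3 = 1.
π_1 = 0.35·π_1 + 0.45·π_2 + 0.3·π_3
π_2 = 0.3·π_1 + 0.3·π_2 + 0.4·π_3
Solving with the normalization constraint gives π = (0.3679, 0.3302, 0.3019).
So the stationary probability of Cloudy is 0.3302.

0.3302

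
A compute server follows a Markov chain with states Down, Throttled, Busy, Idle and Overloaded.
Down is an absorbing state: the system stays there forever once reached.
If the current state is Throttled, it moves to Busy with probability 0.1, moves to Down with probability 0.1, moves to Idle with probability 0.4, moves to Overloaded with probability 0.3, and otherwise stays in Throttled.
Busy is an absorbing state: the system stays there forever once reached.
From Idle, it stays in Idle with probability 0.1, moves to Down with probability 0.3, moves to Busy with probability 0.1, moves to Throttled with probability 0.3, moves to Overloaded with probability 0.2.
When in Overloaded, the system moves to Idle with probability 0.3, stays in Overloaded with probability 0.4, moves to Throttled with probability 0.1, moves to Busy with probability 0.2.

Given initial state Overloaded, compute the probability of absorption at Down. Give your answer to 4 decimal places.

0.3725

Let h(s) be the probability of absorption at Down starting from transient state s. Then h(Down) = 1 and h(Busy) = 0. By first-step analysis:
h(Throttled) = 0.1·1 + 0.1·h(Throttled) + 0.1·0 + 0.4·h(Idle) + 0.3·h(Overloaded)
h(Idle) = 0.3·1 + 0.3·h(Throttled) + 0.1·0 + 0.1·h(Idle) + 0.2·h(Overloaded)
h(Overloaded) = 0.1·h(Throttled) + 0.2·0 + 0.3·h(Idle) + 0.4·h(Overloaded)
Solving: h(Throttled) = 0.4933, h(Idle) = 0.5805, h(Overloaded) = 0.3725.
Starting from Overloaded, the probability is 0.3725.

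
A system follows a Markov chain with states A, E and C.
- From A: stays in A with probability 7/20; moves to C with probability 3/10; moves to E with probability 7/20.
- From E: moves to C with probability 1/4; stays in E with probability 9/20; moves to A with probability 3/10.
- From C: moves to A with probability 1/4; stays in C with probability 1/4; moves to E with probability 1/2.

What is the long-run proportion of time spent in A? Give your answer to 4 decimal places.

0.3018

Let the stationary distribution be π with π = πP and π_1 + π_2 + π_3 = 1.
π_1 = 0.35·π_1 + 0.3·π_2 + 0.25·π_3
π_2 = 0.35·π_1 + 0.45·π_2 + 0.5·π_3
Solving with the normalization constraint gives π = (0.3018, 0.4331, 0.2651).
So the stationary probability of A is 0.3018.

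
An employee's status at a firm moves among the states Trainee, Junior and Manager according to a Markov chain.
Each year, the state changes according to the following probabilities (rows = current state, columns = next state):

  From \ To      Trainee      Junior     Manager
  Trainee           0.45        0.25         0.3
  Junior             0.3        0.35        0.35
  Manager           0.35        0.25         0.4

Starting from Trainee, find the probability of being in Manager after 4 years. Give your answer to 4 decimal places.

0.3487

Propagate the distribution vector 4 years from Trainee.
After 0 years: (1.0000, 0.0000, 0.0000)
After 1 year: (0.4500, 0.2500, 0.3000)
After 2 years: (0.3825, 0.2750, 0.3425)
After 3 years: (0.3745, 0.2775, 0.3480)
After 4 years: (0.3736, 0.2778, 0.3487)
P(in Manager after 4 years) = 0.3487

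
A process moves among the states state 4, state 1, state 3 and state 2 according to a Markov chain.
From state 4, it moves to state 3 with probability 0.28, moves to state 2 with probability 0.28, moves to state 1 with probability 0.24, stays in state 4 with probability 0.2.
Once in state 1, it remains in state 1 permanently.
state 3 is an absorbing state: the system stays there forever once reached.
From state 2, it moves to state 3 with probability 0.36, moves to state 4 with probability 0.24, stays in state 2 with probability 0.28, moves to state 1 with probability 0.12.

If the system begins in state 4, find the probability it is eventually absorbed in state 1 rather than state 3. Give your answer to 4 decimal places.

Let h(s) be the probability of absorption at state 1 starting from transient state s. Then h(state 1) = 1 and h(state 3) = 0. By first-step analysis:
h(state 4) = 0.2·h(state 4) + 0.24·1 + 0.28·0 + 0.28·h(state 2)
h(state 2) = 0.24·h(state 4) + 0.12·1 + 0.36·0 + 0.28·h(state 2)
Solving: h(state 4) = 0.4057, h(state 2) = 0.3019.
Starting from state 4, the probability is 0.4057.

0.4057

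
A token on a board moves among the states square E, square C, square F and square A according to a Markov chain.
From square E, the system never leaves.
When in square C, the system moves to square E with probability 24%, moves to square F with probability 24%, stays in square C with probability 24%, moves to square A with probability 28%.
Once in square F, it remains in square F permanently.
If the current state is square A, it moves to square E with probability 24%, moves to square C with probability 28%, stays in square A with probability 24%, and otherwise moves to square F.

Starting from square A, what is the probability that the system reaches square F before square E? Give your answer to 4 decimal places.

Let h(s) be the probability of absorption at square F starting from transient state s. Then h(square F) = 1 and h(square E) = 0. By first-step analysis:
h(square C) = 0.24·0 + 0.24·h(square C) + 0.24·1 + 0.28·h(square A)
h(square A) = 0.24·0 + 0.28·h(square C) + 0.24·1 + 0.24·h(square A)
Solving: h(square C) = 0.5000, h(square A) = 0.5000.
Starting from square A, the probability is 0.5000.

0.5000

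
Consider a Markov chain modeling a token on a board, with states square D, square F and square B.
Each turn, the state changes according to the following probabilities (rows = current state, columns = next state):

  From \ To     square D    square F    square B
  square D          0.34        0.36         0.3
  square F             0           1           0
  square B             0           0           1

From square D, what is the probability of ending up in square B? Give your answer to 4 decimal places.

Let h(s) be the probability of absorption at square B starting from transient state s. Then h(square B) = 1 and h(square F) = 0. By first-step analysis:
h(square D) = 0.34·h(square D) + 0.36·0 + 0.3·1
Solving: h(square D) = 0.4545.
Starting from square D, the probability is 0.4545.

0.4545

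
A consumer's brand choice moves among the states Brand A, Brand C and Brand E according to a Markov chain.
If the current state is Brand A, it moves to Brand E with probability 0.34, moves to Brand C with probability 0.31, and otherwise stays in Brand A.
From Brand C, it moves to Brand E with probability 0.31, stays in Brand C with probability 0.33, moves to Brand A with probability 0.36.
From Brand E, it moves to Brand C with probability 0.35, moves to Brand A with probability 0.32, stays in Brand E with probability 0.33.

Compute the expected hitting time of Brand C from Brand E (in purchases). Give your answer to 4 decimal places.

2.9691

Let t(s) be the expected number of purchases to first reach Brand C from state s, with t(Brand C) = 0. Conditioning on the first purchase:
t(Brand A) = 1 + 0.35·t(Brand A) + 0.34·t(Brand E)
t(Brand E) = 1 + 0.32·t(Brand A) + 0.33·t(Brand E)
Solving: t(Brand A) = 3.0915, t(Brand E) = 2.9691.
Expected purchases from Brand E to Brand C: 2.9691.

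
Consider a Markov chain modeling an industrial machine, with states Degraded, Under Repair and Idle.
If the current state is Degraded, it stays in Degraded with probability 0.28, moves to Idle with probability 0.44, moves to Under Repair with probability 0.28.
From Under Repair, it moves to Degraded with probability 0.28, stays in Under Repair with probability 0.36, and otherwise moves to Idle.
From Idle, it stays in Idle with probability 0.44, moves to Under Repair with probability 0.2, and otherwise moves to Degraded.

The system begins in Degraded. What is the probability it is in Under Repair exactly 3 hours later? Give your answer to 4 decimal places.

0.2680

Propagate the distribution vector 3 hours from Degraded.
After 0 hours: (1.0000, 0.0000, 0.0000)
After 1 hour: (0.2800, 0.2800, 0.4400)
After 2 hours: (0.3152, 0.2672, 0.4176)
After 3 hours: (0.3134, 0.2680, 0.4186)
P(in Under Repair after 3 hours) = 0.2680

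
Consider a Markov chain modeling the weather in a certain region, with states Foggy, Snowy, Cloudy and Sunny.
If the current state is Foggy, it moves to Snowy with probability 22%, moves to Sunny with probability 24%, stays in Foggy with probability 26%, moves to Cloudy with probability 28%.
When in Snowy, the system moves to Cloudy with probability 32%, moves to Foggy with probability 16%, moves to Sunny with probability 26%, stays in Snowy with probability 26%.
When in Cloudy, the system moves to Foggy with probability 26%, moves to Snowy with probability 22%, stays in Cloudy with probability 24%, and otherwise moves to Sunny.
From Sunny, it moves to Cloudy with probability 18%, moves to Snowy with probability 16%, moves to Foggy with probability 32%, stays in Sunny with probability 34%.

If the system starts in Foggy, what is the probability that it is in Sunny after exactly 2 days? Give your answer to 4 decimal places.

0.2796

Propagate the distribution vector 2 days from Foggy.
After 0 days: (1.0000, 0.0000, 0.0000, 0.0000)
After 1 day: (0.2600, 0.2200, 0.2800, 0.2400)
After 2 days: (0.2524, 0.2144, 0.2536, 0.2796)
P(in Sunny after 2 days) = 0.2796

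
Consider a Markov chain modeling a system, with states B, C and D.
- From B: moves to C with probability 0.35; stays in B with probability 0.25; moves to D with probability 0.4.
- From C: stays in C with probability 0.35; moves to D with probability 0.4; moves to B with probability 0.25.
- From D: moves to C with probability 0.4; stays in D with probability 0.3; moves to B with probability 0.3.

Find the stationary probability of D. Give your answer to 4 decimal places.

Let the stationary distribution be π with π = πP and π_1 + π_2 + π_3 = 1.
π_1 = 0.25·π_1 + 0.25·π_2 + 0.3·π_3
π_2 = 0.35·π_1 + 0.35·π_2 + 0.4·π_3
Solving with the normalization constraint gives π = (0.2682, 0.3682, 0.3636).
So the stationary probability of D is 0.3636.

0.3636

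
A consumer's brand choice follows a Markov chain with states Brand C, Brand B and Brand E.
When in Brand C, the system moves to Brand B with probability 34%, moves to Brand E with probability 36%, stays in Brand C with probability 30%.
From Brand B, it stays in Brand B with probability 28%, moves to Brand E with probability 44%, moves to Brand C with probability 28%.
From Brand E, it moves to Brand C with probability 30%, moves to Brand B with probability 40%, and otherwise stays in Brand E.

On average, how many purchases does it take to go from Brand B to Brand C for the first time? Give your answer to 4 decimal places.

3.4756

Let t(s) be the expected number of purchases to first reach Brand C from state s, with t(Brand C) = 0. Conditioning on the first purchase:
t(Brand B) = 1 + 0.28·t(Brand B) + 0.44·t(Brand E)
t(Brand E) = 1 + 0.4·t(Brand B) + 0.3·t(Brand E)
Solving: t(Brand B) = 3.4756, t(Brand E) = 3.4146.
Expected purchases from Brand B to Brand C: 3.4756.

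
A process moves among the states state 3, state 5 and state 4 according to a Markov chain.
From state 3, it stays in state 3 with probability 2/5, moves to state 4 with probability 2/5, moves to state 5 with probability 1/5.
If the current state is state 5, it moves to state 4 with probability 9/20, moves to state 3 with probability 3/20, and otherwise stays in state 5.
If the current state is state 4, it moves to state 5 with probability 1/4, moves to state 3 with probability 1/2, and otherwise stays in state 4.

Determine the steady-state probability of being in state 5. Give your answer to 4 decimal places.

Let the stationary distribution be π with π = πP and π_1 + π_2 + π_3 = 1.
π_1 = 0.4·π_1 + 0.15·π_2 + 0.5·π_3
π_2 = 0.2·π_1 + 0.4·π_2 + 0.25·π_3
Solving with the normalization constraint gives π = (0.3678, 0.2725, 0.3597).
So the stationary probability of state 5 is 0.2725.

0.2725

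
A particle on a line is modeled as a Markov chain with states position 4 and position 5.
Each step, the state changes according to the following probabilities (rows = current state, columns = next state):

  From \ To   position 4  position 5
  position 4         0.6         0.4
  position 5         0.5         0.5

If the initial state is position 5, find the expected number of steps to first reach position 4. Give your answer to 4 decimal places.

Let t(s) be the expected number of steps to first reach position 4 from state s, with t(position 4) = 0. Conditioning on the first step:
t(position 5) = 1 + 0.5·t(position 5)
Solving: t(position 5) = 2.0000.
Expected steps from position 5 to position 4: 2.0000.

2.0000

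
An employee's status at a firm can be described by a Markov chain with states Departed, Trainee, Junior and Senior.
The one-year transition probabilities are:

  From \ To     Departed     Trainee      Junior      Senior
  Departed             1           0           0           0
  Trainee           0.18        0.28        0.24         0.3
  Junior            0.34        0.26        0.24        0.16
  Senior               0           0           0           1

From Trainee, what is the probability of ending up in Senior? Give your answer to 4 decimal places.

0.5495

Let h(s) be the probability of absorption at Senior starting from transient state s. Then h(Senior) = 1 and h(Departed) = 0. By first-step analysis:
h(Trainee) = 0.18·0 + 0.28·h(Trainee) + 0.24·h(Junior) + 0.3·1
h(Junior) = 0.34·0 + 0.26·h(Trainee) + 0.24·h(Junior) + 0.16·1
Solving: h(Trainee) = 0.5495, h(Junior) = 0.3985.
Starting from Trainee, the probability is 0.5495.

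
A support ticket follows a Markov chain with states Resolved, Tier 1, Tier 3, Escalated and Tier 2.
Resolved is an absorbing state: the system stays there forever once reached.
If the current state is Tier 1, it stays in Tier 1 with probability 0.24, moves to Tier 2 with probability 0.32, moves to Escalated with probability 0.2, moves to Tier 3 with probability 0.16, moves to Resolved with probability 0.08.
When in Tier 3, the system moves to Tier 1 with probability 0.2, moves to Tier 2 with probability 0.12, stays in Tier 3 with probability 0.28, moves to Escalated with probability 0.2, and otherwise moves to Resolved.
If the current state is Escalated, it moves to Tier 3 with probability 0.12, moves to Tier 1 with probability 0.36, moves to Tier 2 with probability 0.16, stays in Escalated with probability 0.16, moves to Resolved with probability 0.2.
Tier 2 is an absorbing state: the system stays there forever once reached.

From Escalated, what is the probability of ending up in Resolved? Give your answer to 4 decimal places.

Let h(s) be the probability of absorption at Resolved starting from transient state s. Then h(Resolved) = 1 and h(Tier 2) = 0. By first-step analysis:
h(Tier 1) = 0.08·1 + 0.24·h(Tier 1) + 0.16·h(Tier 3) + 0.2·h(Escalated) + 0.32·0
h(Tier 3) = 0.2·1 + 0.2·h(Tier 1) + 0.28·h(Tier 3) + 0.2·h(Escalated) + 0.12·0
h(Escalated) = 0.2·1 + 0.36·h(Tier 1) + 0.12·h(Tier 3) + 0.16·h(Escalated) + 0.16·0
Solving: h(Tier 1) = 0.3272, h(Tier 3) = 0.4933, h(Escalated) = 0.4488.
Starting from Escalated, the probability is 0.4488.

0.4488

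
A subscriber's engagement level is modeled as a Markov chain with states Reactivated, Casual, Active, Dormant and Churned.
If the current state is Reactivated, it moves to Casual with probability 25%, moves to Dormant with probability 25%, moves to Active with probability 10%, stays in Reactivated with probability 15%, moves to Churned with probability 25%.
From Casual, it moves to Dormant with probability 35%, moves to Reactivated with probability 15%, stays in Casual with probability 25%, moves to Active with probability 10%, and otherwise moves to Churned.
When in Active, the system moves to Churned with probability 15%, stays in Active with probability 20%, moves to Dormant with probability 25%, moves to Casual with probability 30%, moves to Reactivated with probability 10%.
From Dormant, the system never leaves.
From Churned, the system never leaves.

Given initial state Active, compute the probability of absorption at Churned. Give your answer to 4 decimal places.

Let h(s) be the probability of absorption at Churned starting from transient state s. Then h(Churned) = 1 and h(Dormant) = 0. By first-step analysis:
h(Reactivated) = 0.15·h(Reactivated) + 0.25·h(Casual) + 0.1·h(Active) + 0.25·0 + 0.25·1
h(Casual) = 0.15·h(Reactivated) + 0.25·h(Casual) + 0.1·h(Active) + 0.35·0 + 0.15·1
h(Active) = 0.1·h(Reactivated) + 0.3·h(Casual) + 0.2·h(Active) + 0.25·0 + 0.15·1
Solving: h(Reactivated) = 0.4364, h(Casual) = 0.3364, h(Active) = 0.3682.
Starting from Active, the probability is 0.3682.

0.3682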